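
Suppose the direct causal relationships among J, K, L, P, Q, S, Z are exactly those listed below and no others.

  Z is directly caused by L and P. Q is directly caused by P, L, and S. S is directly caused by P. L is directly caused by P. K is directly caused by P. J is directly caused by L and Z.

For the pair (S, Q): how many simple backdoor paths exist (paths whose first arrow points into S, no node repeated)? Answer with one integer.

4

A backdoor path from S to Q is any simple undirected path whose first edge points into S (i.e. leaves S via a parent).
Parents of S: {P}.
Enumerating:
  P1: S <- P -> L -> Q
  P2: S <- P -> Q
  P3: S <- P -> Z <- L -> Q
  P4: S <- P -> Z -> J <- L -> Q
That exhausts the simple backdoor paths. Count: 4.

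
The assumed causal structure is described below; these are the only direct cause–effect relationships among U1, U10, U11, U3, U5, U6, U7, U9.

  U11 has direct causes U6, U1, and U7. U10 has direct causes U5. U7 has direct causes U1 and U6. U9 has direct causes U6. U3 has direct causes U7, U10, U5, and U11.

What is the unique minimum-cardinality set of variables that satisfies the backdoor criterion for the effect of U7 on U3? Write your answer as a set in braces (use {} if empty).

{U1, U6}

Variables eligible for adjustment (non-descendants of U7, excluding U7 and U3): {U1, U10, U5, U6, U9}.
Backdoor paths from U7 to U3:
  P1: U7 <- U1 -> U11 -> U3
  P2: U7 <- U6 -> U11 -> U3
The empty set is not sufficient: P1 (U7 <- U1 -> U11 -> U3) has no collider blocking it and no conditioned non-collider, so it is open.
Try {U1, U6}:
  P1: blocked at fork node U1 ∈ conditioning set.
  P2: blocked at fork node U6 ∈ conditioning set.
{U1, U6} contains no descendant of U7 and blocks every backdoor path.
Every element of {U1, U6} is needed (dropping U1 leaves P1 open; dropping U6 leaves P2 open), so no proper subset is valid.
Among all size-2 subsets of the eligible variables, only {U1, U6} blocks every backdoor path, so it is the unique smallest valid adjustment set.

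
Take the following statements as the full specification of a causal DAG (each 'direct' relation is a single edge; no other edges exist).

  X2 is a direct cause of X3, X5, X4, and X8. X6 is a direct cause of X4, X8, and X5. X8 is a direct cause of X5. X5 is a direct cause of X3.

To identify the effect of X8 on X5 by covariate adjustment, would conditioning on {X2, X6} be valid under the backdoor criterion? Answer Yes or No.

Yes

Backdoor paths from X8 to X5 (paths whose first edge points into X8):
  P1: X8 <- X6 -> X5
  P2: X8 <- X6 -> X4 <- X2 -> X5
  P3: X8 <- X6 -> X4 <- X2 -> X3 <- X5
  P4: X8 <- X2 -> X5
  P5: X8 <- X2 -> X3 <- X5
  P6: X8 <- X2 -> X4 <- X6 -> X5
Condition 1 (no descendant of X8 in the set): holds — descendants of X8 are {X3, X5}; none are in {X2, X6}.
Condition 2 (every backdoor path blocked by {X2, X6}):
  P1: blocked at fork node X6 ∈ conditioning set.
  P2: blocked at fork node X6 ∈ conditioning set.
  P3: blocked at fork node X6 ∈ conditioning set.
  P4: blocked at fork node X2 ∈ conditioning set.
  P5: blocked at fork node X2 ∈ conditioning set.
  P6: blocked at fork node X2 ∈ conditioning set.
{X2, X6} satisfies the backdoor criterion.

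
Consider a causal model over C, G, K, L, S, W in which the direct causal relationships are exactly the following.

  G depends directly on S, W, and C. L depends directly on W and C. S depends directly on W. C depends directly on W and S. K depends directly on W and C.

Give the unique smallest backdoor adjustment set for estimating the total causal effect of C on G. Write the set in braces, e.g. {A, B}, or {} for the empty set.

Variables eligible for adjustment (non-descendants of C, excluding C and G): {S, W}.
Backdoor paths from C to G:
  P1: C <- W -> S -> G
  P2: C <- W -> G
  P3: C <- S <- W -> G
  P4: C <- S -> G
The empty set is not sufficient: P1 (C <- W -> S -> G) has no collider blocking it and no conditioned non-collider, so it is open.
Try {S, W}:
  P1: blocked at fork node W ∈ conditioning set.
  P2: blocked at fork node W ∈ conditioning set.
  P3: blocked at chain node S ∈ conditioning set.
  P4: blocked at fork node S ∈ conditioning set.
{S, W} contains no descendant of C and blocks every backdoor path.
Every element of {S, W} is needed (dropping S leaves P4 open; dropping W leaves P2 open), so no proper subset is valid.
Among all size-2 subsets of the eligible variables, only {S, W} blocks every backdoor path, so it is the unique smallest valid adjustment set.

{S, W}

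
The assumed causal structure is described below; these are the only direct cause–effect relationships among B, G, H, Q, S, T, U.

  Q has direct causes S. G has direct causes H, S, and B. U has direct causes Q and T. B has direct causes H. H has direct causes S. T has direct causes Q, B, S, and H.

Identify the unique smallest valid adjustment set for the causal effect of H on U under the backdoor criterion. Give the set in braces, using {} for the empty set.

Variables eligible for adjustment (non-descendants of H, excluding H and U): {Q, S}.
Backdoor paths from H to U:
  P1: H <- S -> G <- B -> T <- Q -> U
  P2: H <- S -> G <- B -> T -> U
  P3: H <- S -> Q -> T -> U
  P4: H <- S -> Q -> U
  P5: H <- S -> T <- Q -> U
  P6: H <- S -> T -> U
The empty set is not sufficient: P3 (H <- S -> Q -> T -> U) has no collider blocking it and no conditioned non-collider, so it is open.
Try {S}:
  P1: blocked at fork node S ∈ conditioning set.
  P2: blocked at fork node S ∈ conditioning set.
  P3: blocked at fork node S ∈ conditioning set.
  P4: blocked at fork node S ∈ conditioning set.
  P5: blocked at fork node S ∈ conditioning set.
  P6: blocked at fork node S ∈ conditioning set.
{S} contains no descendant of H and blocks every backdoor path.
No other singleton works — e.g. {Q} leaves P6 open — so {S} is the unique smallest valid adjustment set.

{S}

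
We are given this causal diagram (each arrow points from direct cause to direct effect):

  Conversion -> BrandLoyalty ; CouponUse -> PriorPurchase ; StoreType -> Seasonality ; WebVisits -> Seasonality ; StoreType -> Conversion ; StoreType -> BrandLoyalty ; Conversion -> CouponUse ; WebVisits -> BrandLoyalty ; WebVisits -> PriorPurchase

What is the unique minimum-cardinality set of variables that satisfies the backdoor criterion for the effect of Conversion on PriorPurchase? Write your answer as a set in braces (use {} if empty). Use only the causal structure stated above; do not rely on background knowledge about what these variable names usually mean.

Variables eligible for adjustment (non-descendants of Conversion, excluding Conversion and PriorPurchase): {Seasonality, StoreType, WebVisits}.
Backdoor paths from Conversion to PriorPurchase:
  P1: Conversion <- StoreType -> Seasonality <- WebVisits -> PriorPurchase
  P2: Conversion <- StoreType -> BrandLoyalty <- WebVisits -> PriorPurchase
Each backdoor path contains an unconditioned collider, so every path is already blocked with the empty conditioning set:
  P1: blocked at collider Seasonality (neither it nor any descendant is in the conditioning set).
  P2: blocked at collider BrandLoyalty (neither it nor any descendant is in the conditioning set).
The empty set is therefore the unique smallest valid set.

{}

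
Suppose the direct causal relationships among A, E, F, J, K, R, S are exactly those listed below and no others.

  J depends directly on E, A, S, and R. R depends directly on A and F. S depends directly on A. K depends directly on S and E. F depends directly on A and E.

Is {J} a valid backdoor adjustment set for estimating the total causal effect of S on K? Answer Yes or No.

Backdoor paths from S to K (paths whose first edge points into S):
  P1: S <- A -> F <- E -> K
  P2: S <- A -> F -> R -> J <- E -> K
  P3: S <- A -> R <- F <- E -> K
  P4: S <- A -> R -> J <- E -> K
  P5: S <- A -> J <- E -> K
  P6: S <- A -> J <- R <- F <- E -> K
Condition 1 (no descendant of S in the set): FAILS — J is a descendant of S.
Condition 2 (every backdoor path blocked by {J}):
  P1: open — collider(s) F are conditioned on (or have a conditioned descendant) and no non-collider on the path is in the set.
  P2: open — collider(s) J are conditioned on (or have a conditioned descendant) and no non-collider on the path is in the set.
  P3: open — collider(s) R are conditioned on (or have a conditioned descendant) and no non-collider on the path is in the set.
  P4: open — collider(s) J are conditioned on (or have a conditioned descendant) and no non-collider on the path is in the set.
  P5: open — collider(s) J are conditioned on (or have a conditioned descendant) and no non-collider on the path is in the set.
  P6: open — collider(s) J are conditioned on (or have a conditioned descendant) and no non-collider on the path is in the set.
{J} does not satisfy the backdoor criterion.

No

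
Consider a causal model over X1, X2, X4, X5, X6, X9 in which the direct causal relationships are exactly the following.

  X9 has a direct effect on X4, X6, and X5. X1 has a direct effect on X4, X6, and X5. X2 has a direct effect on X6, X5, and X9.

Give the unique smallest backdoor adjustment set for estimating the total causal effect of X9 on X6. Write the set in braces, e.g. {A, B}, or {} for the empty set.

{X2}

Variables eligible for adjustment (non-descendants of X9, excluding X9 and X6): {X1, X2}.
Backdoor paths from X9 to X6:
  P1: X9 <- X2 -> X5 <- X1 -> X6
  P2: X9 <- X2 -> X6
The empty set is not sufficient: P2 (X9 <- X2 -> X6) has no collider blocking it and no conditioned non-collider, so it is open.
Try {X2}:
  P1: blocked at fork node X2 ∈ conditioning set.
  P2: blocked at fork node X2 ∈ conditioning set.
{X2} contains no descendant of X9 and blocks every backdoor path.
No other singleton works — e.g. {X1} leaves P2 open — so {X2} is the unique smallest valid adjustment set.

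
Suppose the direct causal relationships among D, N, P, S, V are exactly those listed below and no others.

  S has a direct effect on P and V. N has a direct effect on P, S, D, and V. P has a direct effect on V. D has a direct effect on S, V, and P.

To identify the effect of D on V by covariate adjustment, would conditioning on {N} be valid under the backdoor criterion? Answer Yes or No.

Backdoor paths from D to V (paths whose first edge points into D):
  P1: D <- N -> S -> P -> V
  P2: D <- N -> S -> V
  P3: D <- N -> P <- S -> V
  P4: D <- N -> P -> V
  P5: D <- N -> V
Condition 1 (no descendant of D in the set): holds — descendants of D are {P, S, V}; none are in {N}.
Condition 2 (every backdoor path blocked by {N}):
  P1: blocked at fork node N ∈ conditioning set.
  P2: blocked at fork node N ∈ conditioning set.
  P3: blocked at fork node N ∈ conditioning set.
  P4: blocked at fork node N ∈ conditioning set.
  P5: blocked at fork node N ∈ conditioning set.
{N} satisfies the backdoor criterion.

Yes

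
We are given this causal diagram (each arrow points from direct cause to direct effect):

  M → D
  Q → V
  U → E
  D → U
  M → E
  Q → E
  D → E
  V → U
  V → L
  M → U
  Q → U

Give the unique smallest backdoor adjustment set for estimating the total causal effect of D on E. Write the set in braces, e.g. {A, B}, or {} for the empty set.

Variables eligible for adjustment (non-descendants of D, excluding D and E): {L, M, Q, V}.
Backdoor paths from D to E:
  P1: D <- M -> U <- Q -> E
  P2: D <- M -> U <- V <- Q -> E
  P3: D <- M -> U -> E
  P4: D <- M -> E
The empty set is not sufficient: P3 (D <- M -> U -> E) has no collider blocking it and no conditioned non-collider, so it is open.
Try {M}:
  P1: blocked at fork node M ∈ conditioning set.
  P2: blocked at fork node M ∈ conditioning set.
  P3: blocked at fork node M ∈ conditioning set.
  P4: blocked at fork node M ∈ conditioning set.
{M} contains no descendant of D and blocks every backdoor path.
No other singleton works — e.g. {Q} leaves P3 open — so {M} is the unique smallest valid adjustment set.

{M}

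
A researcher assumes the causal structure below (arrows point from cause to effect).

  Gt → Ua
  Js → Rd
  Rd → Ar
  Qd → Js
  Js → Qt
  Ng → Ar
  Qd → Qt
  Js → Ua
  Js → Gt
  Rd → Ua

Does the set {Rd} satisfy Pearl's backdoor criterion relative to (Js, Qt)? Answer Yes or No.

No

Backdoor paths from Js to Qt (paths whose first edge points into Js):
  P1: Js <- Qd -> Qt
Condition 1 (no descendant of Js in the set): FAILS — Rd is a descendant of Js.
Condition 2 (every backdoor path blocked by {Rd}):
  P1: open — no interior node is in the conditioning set.
{Rd} does not satisfy the backdoor criterion.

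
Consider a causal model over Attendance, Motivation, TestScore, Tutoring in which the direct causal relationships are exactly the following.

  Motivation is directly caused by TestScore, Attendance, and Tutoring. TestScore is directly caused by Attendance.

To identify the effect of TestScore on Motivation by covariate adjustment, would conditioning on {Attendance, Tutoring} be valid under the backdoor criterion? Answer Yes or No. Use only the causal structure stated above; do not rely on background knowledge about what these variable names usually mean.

Yes

Backdoor paths from TestScore to Motivation (paths whose first edge points into TestScore):
  P1: TestScore <- Attendance -> Motivation
Condition 1 (no descendant of TestScore in the set): holds — descendants of TestScore are {Motivation}; none are in {Attendance, Tutoring}.
Condition 2 (every backdoor path blocked by {Attendance, Tutoring}):
  P1: blocked at fork node Attendance ∈ conditioning set.
{Attendance, Tutoring} satisfies the backdoor criterion.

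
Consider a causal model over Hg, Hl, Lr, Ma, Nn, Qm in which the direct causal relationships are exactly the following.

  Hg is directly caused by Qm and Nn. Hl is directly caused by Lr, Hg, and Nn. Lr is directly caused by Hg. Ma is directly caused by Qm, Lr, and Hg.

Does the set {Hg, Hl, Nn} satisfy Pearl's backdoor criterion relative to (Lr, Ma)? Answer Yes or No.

Backdoor paths from Lr to Ma (paths whose first edge points into Lr):
  P1: Lr <- Hg <- Qm -> Ma
  P2: Lr <- Hg -> Ma
Condition 1 (no descendant of Lr in the set): FAILS — Hl is a descendant of Lr.
Condition 2 (every backdoor path blocked by {Hg, Hl, Nn}):
  P1: blocked at chain node Hg ∈ conditioning set.
  P2: blocked at fork node Hg ∈ conditioning set.
{Hg, Hl, Nn} does not satisfy the backdoor criterion.

No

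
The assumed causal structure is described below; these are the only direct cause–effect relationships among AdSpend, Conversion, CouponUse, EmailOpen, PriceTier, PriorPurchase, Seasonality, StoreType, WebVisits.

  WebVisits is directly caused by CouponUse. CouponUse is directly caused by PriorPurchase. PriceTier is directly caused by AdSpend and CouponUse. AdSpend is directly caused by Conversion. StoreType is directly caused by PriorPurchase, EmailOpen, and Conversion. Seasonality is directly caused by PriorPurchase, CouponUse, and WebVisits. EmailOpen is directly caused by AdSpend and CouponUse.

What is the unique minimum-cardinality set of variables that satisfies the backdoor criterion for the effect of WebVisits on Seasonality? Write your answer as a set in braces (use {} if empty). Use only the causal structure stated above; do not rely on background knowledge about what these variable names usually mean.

Variables eligible for adjustment (non-descendants of WebVisits, excluding WebVisits and Seasonality): {AdSpend, Conversion, CouponUse, EmailOpen, PriceTier, PriorPurchase, StoreType}.
Backdoor paths from WebVisits to Seasonality:
  P1: WebVisits <- CouponUse <- PriorPurchase -> Seasonality
  P2: WebVisits <- CouponUse -> EmailOpen <- AdSpend <- Conversion -> StoreType <- PriorPurchase -> Seasonality
  P3: WebVisits <- CouponUse -> EmailOpen -> StoreType <- PriorPurchase -> Seasonality
  P4: WebVisits <- CouponUse -> Seasonality
  P5: WebVisits <- CouponUse -> PriceTier <- AdSpend <- Conversion -> StoreType <- PriorPurchase -> Seasonality
  P6: WebVisits <- CouponUse -> PriceTier <- AdSpend -> EmailOpen -> StoreType <- PriorPurchase -> Seasonality
The empty set is not sufficient: P1 (WebVisits <- CouponUse <- PriorPurchase -> Seasonality) has no collider blocking it and no conditioned non-collider, so it is open.
Try {CouponUse}:
  P1: blocked at chain node CouponUse ∈ conditioning set.
  P2: blocked at fork node CouponUse ∈ conditioning set.
  P3: blocked at fork node CouponUse ∈ conditioning set.
  P4: blocked at fork node CouponUse ∈ conditioning set.
  P5: blocked at fork node CouponUse ∈ conditioning set.
  P6: blocked at fork node CouponUse ∈ conditioning set.
{CouponUse} contains no descendant of WebVisits and blocks every backdoor path.
No other singleton works — e.g. {PriorPurchase} leaves P4 open — so {CouponUse} is the unique smallest valid adjustment set.

{CouponUse}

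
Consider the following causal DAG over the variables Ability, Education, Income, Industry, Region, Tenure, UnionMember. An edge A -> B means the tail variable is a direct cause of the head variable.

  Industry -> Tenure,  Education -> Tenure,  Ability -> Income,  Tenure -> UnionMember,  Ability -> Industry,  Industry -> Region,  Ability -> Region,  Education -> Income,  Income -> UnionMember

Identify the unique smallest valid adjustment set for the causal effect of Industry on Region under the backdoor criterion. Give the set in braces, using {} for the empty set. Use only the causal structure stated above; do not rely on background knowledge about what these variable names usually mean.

Variables eligible for adjustment (non-descendants of Industry, excluding Industry and Region): {Ability, Education, Income}.
Backdoor paths from Industry to Region:
  P1: Industry <- Ability -> Region
The empty set is not sufficient: P1 (Industry <- Ability -> Region) has no collider blocking it and no conditioned non-collider, so it is open.
Try {Ability}:
  P1: blocked at fork node Ability ∈ conditioning set.
{Ability} contains no descendant of Industry and blocks every backdoor path.
No other singleton works — e.g. {Education} leaves P1 open — so {Ability} is the unique smallest valid adjustment set.

{Ability}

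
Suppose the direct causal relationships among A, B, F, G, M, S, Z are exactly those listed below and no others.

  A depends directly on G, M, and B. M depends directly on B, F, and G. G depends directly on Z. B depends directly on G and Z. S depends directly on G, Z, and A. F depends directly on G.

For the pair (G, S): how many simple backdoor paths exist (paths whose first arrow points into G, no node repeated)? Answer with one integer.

3

A backdoor path from G to S is any simple undirected path whose first edge points into G (i.e. leaves G via a parent).
Parents of G: {Z}.
Enumerating:
  P1: G <- Z -> B -> M -> A -> S
  P2: G <- Z -> B -> A -> S
  P3: G <- Z -> S
That exhausts the simple backdoor paths. Count: 3.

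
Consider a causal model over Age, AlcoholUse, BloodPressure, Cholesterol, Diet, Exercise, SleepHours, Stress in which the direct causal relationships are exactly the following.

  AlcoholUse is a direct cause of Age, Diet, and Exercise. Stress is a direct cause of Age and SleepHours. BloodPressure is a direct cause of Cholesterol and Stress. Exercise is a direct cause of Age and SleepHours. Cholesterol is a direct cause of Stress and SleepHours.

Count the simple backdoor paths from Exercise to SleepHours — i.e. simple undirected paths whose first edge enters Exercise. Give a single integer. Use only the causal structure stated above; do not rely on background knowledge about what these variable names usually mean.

3

A backdoor path from Exercise to SleepHours is any simple undirected path whose first edge points into Exercise (i.e. leaves Exercise via a parent).
Parents of Exercise: {AlcoholUse}.
Enumerating:
  P1: Exercise <- AlcoholUse -> Age <- Stress <- BloodPressure -> Cholesterol -> SleepHours
  P2: Exercise <- AlcoholUse -> Age <- Stress <- Cholesterol -> SleepHours
  P3: Exercise <- AlcoholUse -> Age <- Stress -> SleepHours
That exhausts the simple backdoor paths. Count: 3.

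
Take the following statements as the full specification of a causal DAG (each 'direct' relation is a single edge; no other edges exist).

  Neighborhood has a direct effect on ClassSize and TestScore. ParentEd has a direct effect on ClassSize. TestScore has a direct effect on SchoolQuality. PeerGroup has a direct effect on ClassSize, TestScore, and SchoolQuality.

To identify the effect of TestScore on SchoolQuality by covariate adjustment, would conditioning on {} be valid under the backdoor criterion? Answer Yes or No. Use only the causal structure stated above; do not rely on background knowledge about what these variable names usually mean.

No

Backdoor paths from TestScore to SchoolQuality (paths whose first edge points into TestScore):
  P1: TestScore <- PeerGroup -> SchoolQuality
  P2: TestScore <- Neighborhood -> ClassSize <- PeerGroup -> SchoolQuality
Condition 1 (no descendant of TestScore in the set): holds — descendants of TestScore are {SchoolQuality}; none are in {}.
Condition 2 (every backdoor path blocked by {}):
  P1: open — no interior node is in the conditioning set.
  P2: blocked at collider ClassSize (neither it nor any descendant is in the conditioning set).
{} does not satisfy the backdoor criterion.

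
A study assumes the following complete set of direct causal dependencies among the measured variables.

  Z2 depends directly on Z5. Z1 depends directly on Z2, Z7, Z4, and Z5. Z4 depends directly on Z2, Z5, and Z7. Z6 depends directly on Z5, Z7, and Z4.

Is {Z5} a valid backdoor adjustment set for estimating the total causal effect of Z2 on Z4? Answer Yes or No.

Backdoor paths from Z2 to Z4 (paths whose first edge points into Z2):
  P1: Z2 <- Z5 -> Z4
  P2: Z2 <- Z5 -> Z1 <- Z7 -> Z4
  P3: Z2 <- Z5 -> Z1 <- Z7 -> Z6 <- Z4
  P4: Z2 <- Z5 -> Z1 <- Z4
  P5: Z2 <- Z5 -> Z6 <- Z7 -> Z4
  P6: Z2 <- Z5 -> Z6 <- Z7 -> Z1 <- Z4
  P7: Z2 <- Z5 -> Z6 <- Z4
Condition 1 (no descendant of Z2 in the set): holds — descendants of Z2 are {Z1, Z4, Z6}; none are in {Z5}.
Condition 2 (every backdoor path blocked by {Z5}):
  P1: blocked at fork node Z5 ∈ conditioning set.
  P2: blocked at fork node Z5 ∈ conditioning set.
  P3: blocked at fork node Z5 ∈ conditioning set.
  P4: blocked at fork node Z5 ∈ conditioning set.
  P5: blocked at fork node Z5 ∈ conditioning set.
  P6: blocked at fork node Z5 ∈ conditioning set.
  P7: blocked at fork node Z5 ∈ conditioning set.
{Z5} satisfies the backdoor criterion.

Yes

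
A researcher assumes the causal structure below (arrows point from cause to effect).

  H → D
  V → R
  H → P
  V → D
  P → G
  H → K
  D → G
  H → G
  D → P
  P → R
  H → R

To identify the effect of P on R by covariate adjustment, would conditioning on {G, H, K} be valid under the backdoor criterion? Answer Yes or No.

No

Backdoor paths from P to R (paths whose first edge points into P):
  P1: P <- H -> D <- V -> R
  P2: P <- H -> R
  P3: P <- H -> G <- D <- V -> R
  P4: P <- D <- H -> R
  P5: P <- D <- V -> R
  P6: P <- D -> G <- H -> R
Condition 1 (no descendant of P in the set): FAILS — G is a descendant of P.
Condition 2 (every backdoor path blocked by {G, H, K}):
  P1: blocked at fork node H ∈ conditioning set.
  P2: blocked at fork node H ∈ conditioning set.
  P3: blocked at fork node H ∈ conditioning set.
  P4: blocked at fork node H ∈ conditioning set.
  P5: open — no interior node is in the conditioning set.
  P6: blocked at fork node H ∈ conditioning set.
{G, H, K} does not satisfy the backdoor criterion.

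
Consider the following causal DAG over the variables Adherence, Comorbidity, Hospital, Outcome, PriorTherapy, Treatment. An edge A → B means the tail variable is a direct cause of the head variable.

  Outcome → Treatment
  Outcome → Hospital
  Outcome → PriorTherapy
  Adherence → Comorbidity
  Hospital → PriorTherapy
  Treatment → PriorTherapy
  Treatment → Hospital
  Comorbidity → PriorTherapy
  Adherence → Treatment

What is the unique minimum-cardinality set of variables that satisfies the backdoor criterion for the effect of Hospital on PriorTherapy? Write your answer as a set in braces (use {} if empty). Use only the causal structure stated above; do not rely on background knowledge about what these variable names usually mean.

{Outcome, Treatment}

Variables eligible for adjustment (non-descendants of Hospital, excluding Hospital and PriorTherapy): {Adherence, Comorbidity, Outcome, Treatment}.
Backdoor paths from Hospital to PriorTherapy:
  P1: Hospital <- Outcome -> Treatment <- Adherence -> Comorbidity -> PriorTherapy
  P2: Hospital <- Outcome -> Treatment -> PriorTherapy
  P3: Hospital <- Outcome -> PriorTherapy
  P4: Hospital <- Treatment <- Outcome -> PriorTherapy
  P5: Hospital <- Treatment <- Adherence -> Comorbidity -> PriorTherapy
  P6: Hospital <- Treatment -> PriorTherapy
The empty set is not sufficient: P2 (Hospital <- Outcome -> Treatment -> PriorTherapy) has no collider blocking it and no conditioned non-collider, so it is open.
Try {Outcome, Treatment}:
  P1: blocked at fork node Outcome ∈ conditioning set.
  P2: blocked at fork node Outcome ∈ conditioning set.
  P3: blocked at fork node Outcome ∈ conditioning set.
  P4: blocked at chain node Treatment ∈ conditioning set.
  P5: blocked at chain node Treatment ∈ conditioning set.
  P6: blocked at fork node Treatment ∈ conditioning set.
{Outcome, Treatment} contains no descendant of Hospital and blocks every backdoor path.
Every element of {Outcome, Treatment} is needed (dropping Outcome leaves P1 open; dropping Treatment leaves P5 open), so no proper subset is valid.
Among all size-2 subsets of the eligible variables, only {Outcome, Treatment} blocks every backdoor path, so it is the unique smallest valid adjustment set.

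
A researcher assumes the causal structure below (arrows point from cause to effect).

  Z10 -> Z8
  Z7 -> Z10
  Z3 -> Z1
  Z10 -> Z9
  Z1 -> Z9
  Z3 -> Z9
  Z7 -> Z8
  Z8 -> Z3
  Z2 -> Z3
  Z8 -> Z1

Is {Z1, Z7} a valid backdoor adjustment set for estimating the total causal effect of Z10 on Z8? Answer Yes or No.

Backdoor paths from Z10 to Z8 (paths whose first edge points into Z10):
  P1: Z10 <- Z7 -> Z8
Condition 1 (no descendant of Z10 in the set): FAILS — Z1 is a descendant of Z10.
Condition 2 (every backdoor path blocked by {Z1, Z7}):
  P1: blocked at fork node Z7 ∈ conditioning set.
{Z1, Z7} does not satisfy the backdoor criterion.

No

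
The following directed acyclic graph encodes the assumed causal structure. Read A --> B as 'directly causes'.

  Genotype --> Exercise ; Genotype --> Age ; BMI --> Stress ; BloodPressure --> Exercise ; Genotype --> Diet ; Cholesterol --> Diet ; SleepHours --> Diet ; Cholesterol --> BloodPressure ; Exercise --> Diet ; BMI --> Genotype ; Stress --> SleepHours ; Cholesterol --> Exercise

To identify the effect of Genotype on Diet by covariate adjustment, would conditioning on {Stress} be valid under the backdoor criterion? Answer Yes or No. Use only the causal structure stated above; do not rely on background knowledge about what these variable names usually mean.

Backdoor paths from Genotype to Diet (paths whose first edge points into Genotype):
  P1: Genotype <- BMI -> Stress -> SleepHours -> Diet
Condition 1 (no descendant of Genotype in the set): holds — descendants of Genotype are {Age, Diet, Exercise}; none are in {Stress}.
Condition 2 (every backdoor path blocked by {Stress}):
  P1: blocked at chain node Stress ∈ conditioning set.
{Stress} satisfies the backdoor criterion.

Yes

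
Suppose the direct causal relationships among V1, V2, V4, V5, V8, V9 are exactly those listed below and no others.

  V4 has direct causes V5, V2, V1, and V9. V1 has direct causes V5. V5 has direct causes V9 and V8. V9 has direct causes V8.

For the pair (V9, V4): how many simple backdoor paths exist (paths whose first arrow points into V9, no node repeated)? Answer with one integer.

2

A backdoor path from V9 to V4 is any simple undirected path whose first edge points into V9 (i.e. leaves V9 via a parent).
Parents of V9: {V8}.
Enumerating:
  P1: V9 <- V8 -> V5 -> V1 -> V4
  P2: V9 <- V8 -> V5 -> V4
That exhausts the simple backdoor paths. Count: 2.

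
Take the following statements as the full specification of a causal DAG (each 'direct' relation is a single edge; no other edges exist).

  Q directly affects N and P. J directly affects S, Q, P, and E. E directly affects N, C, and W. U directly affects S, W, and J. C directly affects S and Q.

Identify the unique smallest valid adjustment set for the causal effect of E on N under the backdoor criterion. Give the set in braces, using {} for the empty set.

Variables eligible for adjustment (non-descendants of E, excluding E and N): {J, U}.
Backdoor paths from E to N:
  P1: E <- J <- U -> S <- C -> Q -> N
  P2: E <- J -> Q -> N
  P3: E <- J -> P <- Q -> N
  P4: E <- J -> S <- C -> Q -> N
The empty set is not sufficient: P2 (E <- J -> Q -> N) has no collider blocking it and no conditioned non-collider, so it is open.
Try {J}:
  P1: blocked at chain node J ∈ conditioning set.
  P2: blocked at fork node J ∈ conditioning set.
  P3: blocked at fork node J ∈ conditioning set.
  P4: blocked at fork node J ∈ conditioning set.
{J} contains no descendant of E and blocks every backdoor path.
No other singleton works — e.g. {U} leaves P2 open — so {J} is the unique smallest valid adjustment set.

{J}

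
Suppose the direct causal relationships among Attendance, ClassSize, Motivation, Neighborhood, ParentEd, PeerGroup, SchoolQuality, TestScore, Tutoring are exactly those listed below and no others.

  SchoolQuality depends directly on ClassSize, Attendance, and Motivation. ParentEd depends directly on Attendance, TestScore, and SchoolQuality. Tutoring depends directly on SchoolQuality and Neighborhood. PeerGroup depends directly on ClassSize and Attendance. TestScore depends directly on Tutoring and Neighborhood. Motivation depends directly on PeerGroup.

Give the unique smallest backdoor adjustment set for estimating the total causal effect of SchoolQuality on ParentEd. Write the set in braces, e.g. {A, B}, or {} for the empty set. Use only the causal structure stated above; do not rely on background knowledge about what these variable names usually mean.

{Attendance}

Variables eligible for adjustment (non-descendants of SchoolQuality, excluding SchoolQuality and ParentEd): {Attendance, ClassSize, Motivation, Neighborhood, PeerGroup}.
Backdoor paths from SchoolQuality to ParentEd:
  P1: SchoolQuality <- ClassSize -> PeerGroup <- Attendance -> ParentEd
  P2: SchoolQuality <- Attendance -> ParentEd
  P3: SchoolQuality <- Motivation <- PeerGroup <- Attendance -> ParentEd
The empty set is not sufficient: P2 (SchoolQuality <- Attendance -> ParentEd) has no collider blocking it and no conditioned non-collider, so it is open.
Try {Attendance}:
  P1: blocked at collider PeerGroup (neither it nor any descendant is in the conditioning set).
  P2: blocked at fork node Attendance ∈ conditioning set.
  P3: blocked at fork node Attendance ∈ conditioning set.
{Attendance} contains no descendant of SchoolQuality and blocks every backdoor path.
No other singleton works — e.g. {ClassSize} leaves P2 open — so {Attendance} is the unique smallest valid adjustment set.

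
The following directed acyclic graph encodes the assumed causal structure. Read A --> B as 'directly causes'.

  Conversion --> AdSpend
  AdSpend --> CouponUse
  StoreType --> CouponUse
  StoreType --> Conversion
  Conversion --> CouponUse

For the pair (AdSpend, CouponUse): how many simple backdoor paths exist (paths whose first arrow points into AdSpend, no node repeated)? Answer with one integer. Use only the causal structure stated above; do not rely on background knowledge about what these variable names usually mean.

2

A backdoor path from AdSpend to CouponUse is any simple undirected path whose first edge points into AdSpend (i.e. leaves AdSpend via a parent).
Parents of AdSpend: {Conversion}.
Enumerating:
  P1: AdSpend <- Conversion <- StoreType -> CouponUse
  P2: AdSpend <- Conversion -> CouponUse
That exhausts the simple backdoor paths. Count: 2.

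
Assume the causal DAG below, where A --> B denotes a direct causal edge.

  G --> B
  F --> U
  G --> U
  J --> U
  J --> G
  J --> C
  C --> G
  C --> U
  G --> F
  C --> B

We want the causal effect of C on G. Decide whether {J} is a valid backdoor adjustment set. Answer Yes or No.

Backdoor paths from C to G (paths whose first edge points into C):
  P1: C <- J -> G
  P2: C <- J -> U <- G
  P3: C <- J -> U <- F <- G
Condition 1 (no descendant of C in the set): holds — descendants of C are {B, F, G, U}; none are in {J}.
Condition 2 (every backdoor path blocked by {J}):
  P1: blocked at fork node J ∈ conditioning set.
  P2: blocked at fork node J ∈ conditioning set.
  P3: blocked at fork node J ∈ conditioning set.
{J} satisfies the backdoor criterion.

Yes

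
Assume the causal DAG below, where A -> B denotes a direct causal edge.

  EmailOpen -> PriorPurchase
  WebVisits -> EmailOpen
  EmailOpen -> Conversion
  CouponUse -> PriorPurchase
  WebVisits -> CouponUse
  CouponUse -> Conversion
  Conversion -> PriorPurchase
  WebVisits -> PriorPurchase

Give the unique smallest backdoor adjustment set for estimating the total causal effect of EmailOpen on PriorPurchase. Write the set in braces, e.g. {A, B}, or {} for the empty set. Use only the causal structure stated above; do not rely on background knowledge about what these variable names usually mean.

Variables eligible for adjustment (non-descendants of EmailOpen, excluding EmailOpen and PriorPurchase): {CouponUse, WebVisits}.
Backdoor paths from EmailOpen to PriorPurchase:
  P1: EmailOpen <- WebVisits -> CouponUse -> Conversion -> PriorPurchase
  P2: EmailOpen <- WebVisits -> CouponUse -> PriorPurchase
  P3: EmailOpen <- WebVisits -> PriorPurchase
The empty set is not sufficient: P1 (EmailOpen <- WebVisits -> CouponUse -> Conversion -> PriorPurchase) has no collider blocking it and no conditioned non-collider, so it is open.
Try {WebVisits}:
  P1: blocked at fork node WebVisits ∈ conditioning set.
  P2: blocked at fork node WebVisits ∈ conditioning set.
  P3: blocked at fork node WebVisits ∈ conditioning set.
{WebVisits} contains no descendant of EmailOpen and blocks every backdoor path.
No other singleton works — e.g. {CouponUse} leaves P3 open — so {WebVisits} is the unique smallest valid adjustment set.

{WebVisits}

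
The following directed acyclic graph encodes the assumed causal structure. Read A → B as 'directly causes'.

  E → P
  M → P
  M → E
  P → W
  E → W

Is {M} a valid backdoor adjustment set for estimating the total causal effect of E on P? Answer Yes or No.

Backdoor paths from E to P (paths whose first edge points into E):
  P1: E <- M -> P
Condition 1 (no descendant of E in the set): holds — descendants of E are {P, W}; none are in {M}.
Condition 2 (every backdoor path blocked by {M}):
  P1: blocked at fork node M ∈ conditioning set.
{M} satisfies the backdoor criterion.

Yes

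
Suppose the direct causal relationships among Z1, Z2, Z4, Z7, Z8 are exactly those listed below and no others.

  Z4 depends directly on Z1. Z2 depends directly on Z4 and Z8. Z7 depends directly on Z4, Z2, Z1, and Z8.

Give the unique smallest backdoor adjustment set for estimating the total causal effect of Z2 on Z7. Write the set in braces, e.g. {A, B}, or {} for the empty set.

Variables eligible for adjustment (non-descendants of Z2, excluding Z2 and Z7): {Z1, Z4, Z8}.
Backdoor paths from Z2 to Z7:
  P1: Z2 <- Z4 <- Z1 -> Z7
  P2: Z2 <- Z4 -> Z7
  P3: Z2 <- Z8 -> Z7
The empty set is not sufficient: P1 (Z2 <- Z4 <- Z1 -> Z7) has no collider blocking it and no conditioned non-collider, so it is open.
Try {Z4, Z8}:
  P1: blocked at chain node Z4 ∈ conditioning set.
  P2: blocked at fork node Z4 ∈ conditioning set.
  P3: blocked at fork node Z8 ∈ conditioning set.
{Z4, Z8} contains no descendant of Z2 and blocks every backdoor path.
Every element of {Z4, Z8} is needed (dropping Z4 leaves P1 open; dropping Z8 leaves P3 open), so no proper subset is valid.
Among all size-2 subsets of the eligible variables, only {Z4, Z8} blocks every backdoor path, so it is the unique smallest valid adjustment set.

{Z4, Z8}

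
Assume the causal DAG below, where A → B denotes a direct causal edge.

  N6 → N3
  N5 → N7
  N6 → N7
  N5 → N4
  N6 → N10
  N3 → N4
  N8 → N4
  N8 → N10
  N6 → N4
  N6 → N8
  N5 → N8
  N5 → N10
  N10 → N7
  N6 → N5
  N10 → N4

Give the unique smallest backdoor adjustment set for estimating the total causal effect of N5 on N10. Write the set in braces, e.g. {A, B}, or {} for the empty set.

{N6}

Variables eligible for adjustment (non-descendants of N5, excluding N5 and N10): {N3, N6}.
Backdoor paths from N5 to N10:
  P1: N5 <- N6 -> N3 -> N4 <- N8 -> N10
  P2: N5 <- N6 -> N3 -> N4 <- N10
  P3: N5 <- N6 -> N8 -> N10
  P4: N5 <- N6 -> N8 -> N4 <- N10
  P5: N5 <- N6 -> N10
  P6: N5 <- N6 -> N7 <- N10
  P7: N5 <- N6 -> N4 <- N8 -> N10
  P8: N5 <- N6 -> N4 <- N10
The empty set is not sufficient: P3 (N5 <- N6 -> N8 -> N10) has no collider blocking it and no conditioned non-collider, so it is open.
Try {N6}:
  P1: blocked at fork node N6 ∈ conditioning set.
  P2: blocked at fork node N6 ∈ conditioning set.
  P3: blocked at fork node N6 ∈ conditioning set.
  P4: blocked at fork node N6 ∈ conditioning set.
  P5: blocked at fork node N6 ∈ conditioning set.
  P6: blocked at fork node N6 ∈ conditioning set.
  P7: blocked at fork node N6 ∈ conditioning set.
  P8: blocked at fork node N6 ∈ conditioning set.
{N6} contains no descendant of N5 and blocks every backdoor path.
No other singleton works — e.g. {N3} leaves P3 open — so {N6} is the unique smallest valid adjustment set.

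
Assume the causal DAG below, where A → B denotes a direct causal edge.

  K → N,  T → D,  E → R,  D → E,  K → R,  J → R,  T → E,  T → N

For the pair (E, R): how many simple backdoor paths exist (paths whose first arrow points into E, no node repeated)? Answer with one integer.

A backdoor path from E to R is any simple undirected path whose first edge points into E (i.e. leaves E via a parent).
Parents of E: {D, T}.
Enumerating:
  P1: E <- T -> N <- K -> R
  P2: E <- D <- T -> N <- K -> R
That exhausts the simple backdoor paths. Count: 2.

2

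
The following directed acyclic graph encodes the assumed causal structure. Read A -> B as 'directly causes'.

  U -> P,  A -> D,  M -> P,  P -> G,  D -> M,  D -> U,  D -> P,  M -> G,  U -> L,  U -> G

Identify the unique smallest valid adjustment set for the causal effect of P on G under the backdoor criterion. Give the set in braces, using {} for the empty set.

{M, U}

Variables eligible for adjustment (non-descendants of P, excluding P and G): {A, D, L, M, U}.
Backdoor paths from P to G:
  P1: P <- D -> U -> G
  P2: P <- D -> M -> G
  P3: P <- U <- D -> M -> G
  P4: P <- U -> G
  P5: P <- M <- D -> U -> G
  P6: P <- M -> G
The empty set is not sufficient: P1 (P <- D -> U -> G) has no collider blocking it and no conditioned non-collider, so it is open.
Try {M, U}:
  P1: blocked at chain node U ∈ conditioning set.
  P2: blocked at chain node M ∈ conditioning set.
  P3: blocked at chain node U ∈ conditioning set.
  P4: blocked at fork node U ∈ conditioning set.
  P5: blocked at chain node M ∈ conditioning set.
  P6: blocked at fork node M ∈ conditioning set.
{M, U} contains no descendant of P and blocks every backdoor path.
Every element of {M, U} is needed (dropping M leaves P2 open; dropping U leaves P1 open), so no proper subset is valid.
Among all size-2 subsets of the eligible variables, only {M, U} blocks every backdoor path, so it is the unique smallest valid adjustment set.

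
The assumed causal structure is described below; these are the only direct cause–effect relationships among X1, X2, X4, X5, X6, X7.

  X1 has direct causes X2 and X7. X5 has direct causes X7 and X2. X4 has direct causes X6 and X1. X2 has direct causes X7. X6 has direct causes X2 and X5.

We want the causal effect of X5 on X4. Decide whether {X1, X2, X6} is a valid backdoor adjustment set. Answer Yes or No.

No

Backdoor paths from X5 to X4 (paths whose first edge points into X5):
  P1: X5 <- X7 -> X2 -> X1 -> X4
  P2: X5 <- X7 -> X2 -> X6 -> X4
  P3: X5 <- X7 -> X1 <- X2 -> X6 -> X4
  P4: X5 <- X7 -> X1 -> X4
  P5: X5 <- X2 <- X7 -> X1 -> X4
  P6: X5 <- X2 -> X1 -> X4
  P7: X5 <- X2 -> X6 -> X4
Condition 1 (no descendant of X5 in the set): FAILS — X6 is a descendant of X5.
Condition 2 (every backdoor path blocked by {X1, X2, X6}):
  P1: blocked at chain node X2 ∈ conditioning set.
  P2: blocked at chain node X2 ∈ conditioning set.
  P3: blocked at fork node X2 ∈ conditioning set.
  P4: blocked at chain node X1 ∈ conditioning set.
  P5: blocked at chain node X2 ∈ conditioning set.
  P6: blocked at fork node X2 ∈ conditioning set.
  P7: blocked at fork node X2 ∈ conditioning set.
{X1, X2, X6} does not satisfy the backdoor criterion.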